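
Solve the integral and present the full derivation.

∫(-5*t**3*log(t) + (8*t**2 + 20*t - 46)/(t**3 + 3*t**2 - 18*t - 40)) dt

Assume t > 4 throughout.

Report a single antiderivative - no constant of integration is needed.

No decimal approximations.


Step 1. Rewrite: now ∫(-5*t**3*log(t)) dt + ∫((8*t**2 + 20*t - 46)/(t**3 + 3*t**2 - 18*t - 40)) dt.
Step 2. Integrate ∫(-5*t**3*log(t)) dt by parts with u = log(t), dv = (-5*t**3) dt, so v = -5*t**4/4 [assuming t > 0]: now -5*t**4*log(t)/4 + ∫(5*t**3/4) dt + ∫((8*t**2 + 20*t - 46)/(t**3 + 3*t**2 - 18*t - 40)) dt.
Step 3. Evaluate the standard form: now -5*t**4*log(t)/4 + 5*t**4/16 + ∫((8*t**2 + 20*t - 46)/(t**3 + 3*t**2 - 18*t - 40)) dt.
Step 4. Decompose ∫((8*t**2 + 20*t - 46)/(t**3 + 3*t**2 - 18*t - 40)) dt by partial fractions, (8*t**2 + 20*t - 46)/(t**3 + 3*t**2 - 18*t - 40) = 2/(t + 5) + 3/(t + 2) + 3/(t - 4): now -5*t**4*log(t)/4 + 5*t**4/16 + ∫(3/(t - 4)) dt + ∫(3/(t + 2)) dt + ∫(2/(t + 5)) dt.
Step 5. Evaluate the standard form [assuming t > -2]: now -5*t**4*log(t)/4 + 5*t**4/16 + 3*log(t + 2) + ∫(3/(t - 4)) dt + ∫(2/(t + 5)) dt.
Step 6. Evaluate the standard form [assuming t > -5]: now -5*t**4*log(t)/4 + 5*t**4/16 + 3*log(t + 2) + 2*log(t + 5) + ∫(3/(t - 4)) dt.
Step 7. Evaluate the standard form [assuming t > 4]: now -5*t**4*log(t)/4 + 5*t**4/16 + 3*log(t - 4) + 3*log(t + 2) + 2*log(t + 5).
Answer: -5*t**4*log(t)/4 + 5*t**4/16 + 3*log(t - 4) + 3*log(t + 2) + 2*log(t + 5).


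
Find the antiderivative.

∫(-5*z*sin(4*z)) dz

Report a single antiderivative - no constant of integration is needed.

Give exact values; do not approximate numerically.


Answer: 5*z*cos(4*z)/4 - 5*sin(4*z)/16.


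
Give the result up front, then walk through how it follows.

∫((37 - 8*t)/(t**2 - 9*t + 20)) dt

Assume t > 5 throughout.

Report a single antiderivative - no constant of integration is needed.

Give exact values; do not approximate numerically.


The answer is -3*log(t - 5) - 5*log(t - 4).
Step 1. Decompose ∫((37 - 8*t)/(t**2 - 9*t + 20)) dt by partial fractions, (37 - 8*t)/(t**2 - 9*t + 20) = -5/(t - 4) - 3/(t - 5): now ∫(-3/(t - 5)) dt + ∫(-5/(t - 4)) dt.
Step 2. Evaluate the standard form [assuming t > 4]: now -5*log(t - 4) + ∫(-3/(t - 5)) dt.
Step 3. Evaluate the standard form [assuming t > 5]: now -3*log(t - 5) - 5*log(t - 4).
Answer: -3*log(t - 5) - 5*log(t - 4).


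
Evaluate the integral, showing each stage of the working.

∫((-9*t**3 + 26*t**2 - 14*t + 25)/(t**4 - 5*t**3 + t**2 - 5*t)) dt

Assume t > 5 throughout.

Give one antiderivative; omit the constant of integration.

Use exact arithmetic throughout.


Step 1. Decompose ∫((-9*t**3 + 26*t**2 - 14*t + 25)/(t**4 - 5*t**3 + t**2 - 5*t)) dt by partial fractions, (-9*t**3 + 26*t**2 - 14*t + 25)/(t**4 - 5*t**3 + t**2 - 5*t) = 1/(t**2 + 1) - 4/(t - 5) - 5/t: now ∫(-5/t) dt + ∫(-4/(t - 5)) dt + ∫(1/(t**2 + 1)) dt.
Step 2. Evaluate the standard form [assuming t > 0]: now -5*log(t) + ∫(-4/(t - 5)) dt + ∫(1/(t**2 + 1)) dt.
Step 3. Evaluate the standard form [assuming t > 5]: now -5*log(t) - 4*log(t - 5) + ∫(1/(t**2 + 1)) dt.
Step 4. Evaluate the standard form: now -5*log(t) - 4*log(t - 5) + atan(t).
Answer: -5*log(t) - 4*log(t - 5) + atan(t).


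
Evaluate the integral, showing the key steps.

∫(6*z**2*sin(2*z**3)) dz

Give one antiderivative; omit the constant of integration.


Step 1. Substitute u = z**3, turning ∫(6*z**2*sin(2*z**3)) dz into ∫(2*sin(2*u)) du: now ∫(2*sin(2*u)) du.
Step 2. Evaluate the standard form: now -cos(2*u).
Step 3. Substitute back u = z**3: now -cos(2*z**3).
Answer: -cos(2*z**3).


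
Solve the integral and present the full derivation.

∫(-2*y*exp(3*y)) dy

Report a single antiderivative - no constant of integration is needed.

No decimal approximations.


Step 1. Integrate ∫(-2*y*exp(3*y)) dy by parts with u = y, dv = (-2*exp(3*y)) dy, so v = -2*exp(3*y)/3: now -2*y*exp(3*y)/3 + ∫(2*exp(3*y)/3) dy.
Step 2. Evaluate the standard form: now -2*y*exp(3*y)/3 + 2*exp(3*y)/9.
Answer: -2*y*exp(3*y)/3 + 2*exp(3*y)/9.


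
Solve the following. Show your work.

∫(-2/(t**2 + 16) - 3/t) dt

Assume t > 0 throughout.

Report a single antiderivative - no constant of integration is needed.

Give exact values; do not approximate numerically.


Step 1. Rewrite: now ∫(-3/t) dt + ∫(-2/(t**2 + 16)) dt.
Step 2. Evaluate the standard form [assuming t > 0]: now -3*log(t) + ∫(-2/(t**2 + 16)) dt.
Step 3. Evaluate the standard form: now -3*log(t) - atan(t/4)/2.
Answer: -3*log(t) - atan(t/4)/2.


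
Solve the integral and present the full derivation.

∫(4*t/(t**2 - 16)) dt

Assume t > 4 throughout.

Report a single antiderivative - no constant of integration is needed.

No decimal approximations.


Step 1. Decompose ∫(4*t/(t**2 - 16)) dt by partial fractions, 4*t/(t**2 - 16) = 2/(t + 4) + 2/(t - 4): now ∫(2/(t - 4)) dt + ∫(2/(t + 4)) dt.
Step 2. Evaluate the standard form [assuming t > -4]: now 2*log(t + 4) + ∫(2/(t - 4)) dt.
Step 3. Evaluate the standard form [assuming t > 4]: now 2*log(t - 4) + 2*log(t + 4).
Answer: 2*log(t - 4) + 2*log(t + 4).


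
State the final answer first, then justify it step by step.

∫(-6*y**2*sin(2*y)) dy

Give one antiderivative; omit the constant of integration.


The answer is 3*y**2*cos(2*y) - 3*y*sin(2*y) - 3*cos(2*y)/2.
Step 1. Integrate ∫(-6*y**2*sin(2*y)) dy by parts with u = y**2, dv = (-6*sin(2*y)) dy, so v = 3*cos(2*y): now 3*y**2*cos(2*y) + ∫(-6*y*cos(2*y)) dy.
Step 2. Integrate ∫(-6*y*cos(2*y)) dy by parts with u = y, dv = (-6*cos(2*y)) dy, so v = -3*sin(2*y): now 3*y**2*cos(2*y) - 3*y*sin(2*y) + ∫(3*sin(2*y)) dy.
Step 3. Evaluate the standard form: now 3*y**2*cos(2*y) - 3*y*sin(2*y) - 3*cos(2*y)/2.
Answer: 3*y**2*cos(2*y) - 3*y*sin(2*y) - 3*cos(2*y)/2.


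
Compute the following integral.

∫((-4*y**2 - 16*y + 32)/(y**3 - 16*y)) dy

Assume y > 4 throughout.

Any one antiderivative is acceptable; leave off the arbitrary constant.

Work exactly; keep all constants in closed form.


Answer: -2*log(y) - 3*log(y - 4) + log(y + 4).


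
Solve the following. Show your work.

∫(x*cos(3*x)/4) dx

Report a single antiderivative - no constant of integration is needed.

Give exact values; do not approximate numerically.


Step 1. Integrate ∫(x*cos(3*x)/4) dx by parts with u = x, dv = (cos(3*x)/4) dx, so v = sin(3*x)/12: now x*sin(3*x)/12 + ∫(-sin(3*x)/12) dx.
Step 2. Evaluate the standard form: now x*sin(3*x)/12 + cos(3*x)/36.
Answer: x*sin(3*x)/12 + cos(3*x)/36.


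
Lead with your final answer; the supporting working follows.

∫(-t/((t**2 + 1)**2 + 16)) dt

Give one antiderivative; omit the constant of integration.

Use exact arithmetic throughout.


The answer is -atan(t**2/4 + 1/4)/8.
Step 1. Substitute u = t**2 + 1, turning ∫(-t/((t**2 + 1)**2 + 16)) dt into ∫(-1/(2*(u**2 + 16))) du: now ∫(-1/(2*(u**2 + 16))) du.
Step 2. Evaluate the standard form: now -atan(u/4)/8.
Step 3. Substitute back u = t**2 + 1: now -atan(t**2/4 + 1/4)/8.
Answer: -atan(t**2/4 + 1/4)/8.


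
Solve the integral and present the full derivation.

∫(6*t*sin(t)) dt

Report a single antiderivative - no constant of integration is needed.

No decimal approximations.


Step 1. Integrate ∫(6*t*sin(t)) dt by parts with u = t, dv = (6*sin(t)) dt, so v = -6*cos(t): now -6*t*cos(t) + ∫(6*cos(t)) dt.
Step 2. Evaluate the standard form: now -6*t*cos(t) + 6*sin(t).
Answer: -6*t*cos(t) + 6*sin(t).


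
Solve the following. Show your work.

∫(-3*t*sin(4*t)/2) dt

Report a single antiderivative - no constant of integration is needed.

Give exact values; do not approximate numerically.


Step 1. Integrate ∫(-3*t*sin(4*t)/2) dt by parts with u = t, dv = (-3*sin(4*t)/2) dt, so v = 3*cos(4*t)/8: now 3*t*cos(4*t)/8 + ∫(-3*cos(4*t)/8) dt.
Step 2. Evaluate the standard form: now 3*t*cos(4*t)/8 - 3*sin(4*t)/32.
Answer: 3*t*cos(4*t)/8 - 3*sin(4*t)/32.


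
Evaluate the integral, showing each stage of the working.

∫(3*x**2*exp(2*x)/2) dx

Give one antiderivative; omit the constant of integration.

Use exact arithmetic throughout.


Step 1. Integrate ∫(3*x**2*exp(2*x)/2) dx by parts with u = x**2, dv = (3*exp(2*x)/2) dx, so v = 3*exp(2*x)/4: now 3*x**2*exp(2*x)/4 + ∫(-3*x*exp(2*x)/2) dx.
Step 2. Integrate ∫(-3*x*exp(2*x)/2) dx by parts with u = x, dv = (-3*exp(2*x)/2) dx, so v = -3*exp(2*x)/4: now 3*x**2*exp(2*x)/4 - 3*x*exp(2*x)/4 + ∫(3*exp(2*x)/4) dx.
Step 3. Evaluate the standard form: now 3*x**2*exp(2*x)/4 - 3*x*exp(2*x)/4 + 3*exp(2*x)/8.
Answer: 3*x**2*exp(2*x)/4 - 3*x*exp(2*x)/4 + 3*exp(2*x)/8.


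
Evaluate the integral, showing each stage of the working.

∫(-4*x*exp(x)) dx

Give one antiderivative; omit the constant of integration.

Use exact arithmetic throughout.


Step 1. Integrate ∫(-4*x*exp(x)) dx by parts with u = x, dv = (-4*exp(x)) dx, so v = -4*exp(x): now -4*x*exp(x) + ∫(4*exp(x)) dx.
Step 2. Evaluate the standard form: now -4*x*exp(x) + 4*exp(x).
Answer: -4*x*exp(x) + 4*exp(x).


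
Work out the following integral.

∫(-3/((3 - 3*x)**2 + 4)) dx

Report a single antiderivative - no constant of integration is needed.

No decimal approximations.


Answer: -atan(3*x/2 - 3/2)/2.


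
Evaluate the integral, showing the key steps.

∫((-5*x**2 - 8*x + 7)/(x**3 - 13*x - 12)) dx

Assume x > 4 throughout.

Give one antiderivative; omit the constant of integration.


Step 1. Decompose ∫((-5*x**2 - 8*x + 7)/(x**3 - 13*x - 12)) dx by partial fractions, (-5*x**2 - 8*x + 7)/(x**3 - 13*x - 12) = -1/(x + 3) - 1/(x + 1) - 3/(x - 4): now ∫(-3/(x - 4)) dx + ∫(-1/(x + 1)) dx + ∫(-1/(x + 3)) dx.
Step 2. Evaluate the standard form [assuming x > -3]: now -log(x + 3) + ∫(-3/(x - 4)) dx + ∫(-1/(x + 1)) dx.
Step 3. Evaluate the standard form [assuming x > -1]: now -log(x + 1) - log(x + 3) + ∫(-3/(x - 4)) dx.
Step 4. Evaluate the standard form [assuming x > 4]: now -3*log(x - 4) - log(x + 1) - log(x + 3).
Answer: -3*log(x - 4) - log(x + 1) - log(x + 3).


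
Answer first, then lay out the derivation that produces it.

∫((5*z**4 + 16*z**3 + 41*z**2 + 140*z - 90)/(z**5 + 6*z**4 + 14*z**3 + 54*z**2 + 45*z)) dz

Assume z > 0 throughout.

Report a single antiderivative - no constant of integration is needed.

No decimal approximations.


The answer is -2*log(z) + 5*log(z + 1) + 2*log(z + 5) + atan(z/3)/3.
Step 1. Decompose ∫((5*z**4 + 16*z**3 + 41*z**2 + 140*z - 90)/(z**5 + 6*z**4 + 14*z**3 + 54*z**2 + 45*z)) dz by partial fractions, (5*z**4 + 16*z**3 + 41*z**2 + 140*z - 90)/(z**5 + 6*z**4 + 14*z**3 + 54*z**2 + 45*z) = 1/(z**2 + 9) + 2/(z + 5) + 5/(z + 1) - 2/z: now ∫(-2/z) dz + ∫(5/(z + 1)) dz + ∫(2/(z + 5)) dz + ∫(1/(z**2 + 9)) dz.
Step 2. Evaluate the standard form [assuming z > 0]: now -2*log(z) + ∫(5/(z + 1)) dz + ∫(2/(z + 5)) dz + ∫(1/(z**2 + 9)) dz.
Step 3. Evaluate the standard form [assuming z > -1]: now -2*log(z) + 5*log(z + 1) + ∫(2/(z + 5)) dz + ∫(1/(z**2 + 9)) dz.
Step 4. Evaluate the standard form [assuming z > -5]: now -2*log(z) + 5*log(z + 1) + 2*log(z + 5) + ∫(1/(z**2 + 9)) dz.
Step 5. Evaluate the standard form: now -2*log(z) + 5*log(z + 1) + 2*log(z + 5) + atan(z/3)/3.
Answer: -2*log(z) + 5*log(z + 1) + 2*log(z + 5) + atan(z/3)/3.


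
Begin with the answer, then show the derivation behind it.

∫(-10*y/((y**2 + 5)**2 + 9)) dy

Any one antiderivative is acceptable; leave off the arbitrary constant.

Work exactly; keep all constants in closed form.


The answer is -5*atan(y**2/3 + 5/3)/3.
Step 1. Substitute u = y**2 + 5, turning ∫(-10*y/((y**2 + 5)**2 + 9)) dy into ∫(-5/(u**2 + 9)) du: now ∫(-5/(u**2 + 9)) du.
Step 2. Evaluate the standard form: now -5*atan(u/3)/3.
Step 3. Substitute back u = y**2 + 5: now -5*atan(y**2/3 + 5/3)/3.
Answer: -5*atan(y**2/3 + 5/3)/3.


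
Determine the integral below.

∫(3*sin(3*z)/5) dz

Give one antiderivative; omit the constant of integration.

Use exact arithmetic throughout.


Answer: -cos(3*z)/5.


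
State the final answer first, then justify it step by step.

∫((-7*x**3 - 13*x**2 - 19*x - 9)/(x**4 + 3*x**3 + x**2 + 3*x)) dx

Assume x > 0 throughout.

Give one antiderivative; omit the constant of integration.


The answer is -3*log(x) - 4*log(x + 3) - 4*atan(x).
Step 1. Decompose ∫((-7*x**3 - 13*x**2 - 19*x - 9)/(x**4 + 3*x**3 + x**2 + 3*x)) dx by partial fractions, (-7*x**3 - 13*x**2 - 19*x - 9)/(x**4 + 3*x**3 + x**2 + 3*x) = -4/(x**2 + 1) - 4/(x + 3) - 3/x: now ∫(-3/x) dx + ∫(-4/(x + 3)) dx + ∫(-4/(x**2 + 1)) dx.
Step 2. Evaluate the standard form [assuming x > -3]: now -4*log(x + 3) + ∫(-3/x) dx + ∫(-4/(x**2 + 1)) dx.
Step 3. Evaluate the standard form [assuming x > 0]: now -3*log(x) - 4*log(x + 3) + ∫(-4/(x**2 + 1)) dx.
Step 4. Evaluate the standard form: now -3*log(x) - 4*log(x + 3) - 4*atan(x).
Answer: -3*log(x) - 4*log(x + 3) - 4*atan(x).


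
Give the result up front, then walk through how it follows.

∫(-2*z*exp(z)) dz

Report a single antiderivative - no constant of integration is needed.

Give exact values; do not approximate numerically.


The answer is -2*z*exp(z) + 2*exp(z).
Step 1. Integrate ∫(-2*z*exp(z)) dz by parts with u = z, dv = (-2*exp(z)) dz, so v = -2*exp(z): now -2*z*exp(z) + ∫(2*exp(z)) dz.
Step 2. Evaluate the standard form: now -2*z*exp(z) + 2*exp(z).
Answer: -2*z*exp(z) + 2*exp(z).


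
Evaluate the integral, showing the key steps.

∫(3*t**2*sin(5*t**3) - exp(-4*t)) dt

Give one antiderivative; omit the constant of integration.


Step 1. Rewrite: now ∫(3*t**2*sin(5*t**3)) dt + ∫(-exp(-4*t)) dt.
Step 2. Evaluate the standard form: now ∫(3*t**2*sin(5*t**3)) dt + exp(-4*t)/4.
Step 3. Substitute u = t**3, turning ∫(3*t**2*sin(5*t**3)) dt into ∫(sin(5*u)) du: now ∫(sin(5*u)) du + exp(-4*t)/4.
Step 4. Evaluate the standard form: now -cos(5*u)/5 + exp(-4*t)/4.
Step 5. Substitute back u = t**3: now -cos(5*t**3)/5 + exp(-4*t)/4.
Answer: -cos(5*t**3)/5 + exp(-4*t)/4.


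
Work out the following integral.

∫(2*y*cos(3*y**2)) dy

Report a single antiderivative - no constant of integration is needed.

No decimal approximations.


Answer: sin(3*y**2)/3.


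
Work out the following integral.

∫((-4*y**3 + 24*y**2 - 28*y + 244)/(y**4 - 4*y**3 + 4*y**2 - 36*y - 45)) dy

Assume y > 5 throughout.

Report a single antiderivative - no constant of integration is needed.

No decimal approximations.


Answer: log(y - 5) - 5*log(y + 1) - 2*atan(y/3)/3.


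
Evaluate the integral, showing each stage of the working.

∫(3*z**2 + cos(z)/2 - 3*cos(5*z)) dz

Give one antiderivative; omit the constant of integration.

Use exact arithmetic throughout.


Step 1. Rewrite: now ∫(3*z**2) dz + ∫(cos(z)/2) dz + ∫(-3*cos(5*z)) dz.
Step 2. Evaluate the standard form: now sin(z)/2 + ∫(3*z**2) dz + ∫(-3*cos(5*z)) dz.
Step 3. Evaluate the standard form: now sin(z)/2 - 3*sin(5*z)/5 + ∫(3*z**2) dz.
Step 4. Evaluate the standard form: now z**3 + sin(z)/2 - 3*sin(5*z)/5.
Answer: z**3 + sin(z)/2 - 3*sin(5*z)/5.


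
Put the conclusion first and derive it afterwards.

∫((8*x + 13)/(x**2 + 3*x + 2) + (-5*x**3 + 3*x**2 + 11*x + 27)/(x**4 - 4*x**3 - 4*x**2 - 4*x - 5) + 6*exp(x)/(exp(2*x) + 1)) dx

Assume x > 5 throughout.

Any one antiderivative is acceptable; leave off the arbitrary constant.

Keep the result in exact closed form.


The answer is -3*log(x - 5) + 3*log(x + 1) + 3*log(x + 2) - 4*atan(x) + 6*atan(exp(x)).
Step 1. Rewrite: now ∫((8*x + 13)/(x**2 + 3*x + 2)) dx + ∫(6*exp(x)/(exp(2*x) + 1)) dx + ∫((-5*x**3 + 3*x**2 + 11*x + 27)/(x**4 - 4*x**3 - 4*x**2 - 4*x - 5)) dx.
Step 2. Substitute u = exp(x), turning ∫(6*exp(x)/(exp(2*x) + 1)) dx into ∫(6/(u**2 + 1)) du: now ∫((8*x + 13)/(x**2 + 3*x + 2)) dx + ∫((-5*x**3 + 3*x**2 + 11*x + 27)/(x**4 - 4*x**3 - 4*x**2 - 4*x - 5)) dx + ∫(6/(u**2 + 1)) du.
Step 3. Evaluate the standard form: now 6*atan(u) + ∫((8*x + 13)/(x**2 + 3*x + 2)) dx + ∫((-5*x**3 + 3*x**2 + 11*x + 27)/(x**4 - 4*x**3 - 4*x**2 - 4*x - 5)) dx.
Step 4. Substitute back u = exp(x): now 6*atan(exp(x)) + ∫((8*x + 13)/(x**2 + 3*x + 2)) dx + ∫((-5*x**3 + 3*x**2 + 11*x + 27)/(x**4 - 4*x**3 - 4*x**2 - 4*x - 5)) dx.
Step 5. Decompose ∫((8*x + 13)/(x**2 + 3*x + 2)) dx by partial fractions, (8*x + 13)/(x**2 + 3*x + 2) = 3/(x + 2) + 5/(x + 1): now 6*atan(exp(x)) + ∫((-5*x**3 + 3*x**2 + 11*x + 27)/(x**4 - 4*x**3 - 4*x**2 - 4*x - 5)) dx + ∫(5/(x + 1)) dx + ∫(3/(x + 2)) dx.
Step 6. Evaluate the standard form [assuming x > -2]: now 3*log(x + 2) + 6*atan(exp(x)) + ∫((-5*x**3 + 3*x**2 + 11*x + 27)/(x**4 - 4*x**3 - 4*x**2 - 4*x - 5)) dx + ∫(5/(x + 1)) dx.
Step 7. Evaluate the standard form [assuming x > -1]: now 5*log(x + 1) + 3*log(x + 2) + 6*atan(exp(x)) + ∫((-5*x**3 + 3*x**2 + 11*x + 27)/(x**4 - 4*x**3 - 4*x**2 - 4*x - 5)) dx.
Step 8. Decompose ∫((-5*x**3 + 3*x**2 + 11*x + 27)/(x**4 - 4*x**3 - 4*x**2 - 4*x - 5)) dx by partial fractions, (-5*x**3 + 3*x**2 + 11*x + 27)/(x**4 - 4*x**3 - 4*x**2 - 4*x - 5) = -4/(x**2 + 1) - 2/(x + 1) - 3/(x - 5): now 5*log(x + 1) + 3*log(x + 2) + 6*atan(exp(x)) + ∫(-3/(x - 5)) dx + ∫(-2/(x + 1)) dx + ∫(-4/(x**2 + 1)) dx.
Step 9. Evaluate the standard form [assuming x > -1]: now 3*log(x + 1) + 3*log(x + 2) + 6*atan(exp(x)) + ∫(-3/(x - 5)) dx + ∫(-4/(x**2 + 1)) dx.
Step 10. Evaluate the standard form [assuming x > 5]: now -3*log(x - 5) + 3*log(x + 1) + 3*log(x + 2) + 6*atan(exp(x)) + ∫(-4/(x**2 + 1)) dx.
Step 11. Evaluate the standard form: now -3*log(x - 5) + 3*log(x + 1) + 3*log(x + 2) - 4*atan(x) + 6*atan(exp(x)).
Answer: -3*log(x - 5) + 3*log(x + 1) + 3*log(x + 2) - 4*atan(x) + 6*atan(exp(x)).


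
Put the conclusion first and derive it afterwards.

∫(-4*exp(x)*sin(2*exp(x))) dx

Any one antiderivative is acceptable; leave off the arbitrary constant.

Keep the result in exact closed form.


The answer is 2*cos(2*exp(x)).
Step 1. Substitute u = exp(x), turning ∫(-4*exp(x)*sin(2*exp(x))) dx into ∫(-4*sin(2*u)) du: now ∫(-4*sin(2*u)) du.
Step 2. Evaluate the standard form: now 2*cos(2*u).
Step 3. Substitute back u = exp(x): now 2*cos(2*exp(x)).
Answer: 2*cos(2*exp(x)).


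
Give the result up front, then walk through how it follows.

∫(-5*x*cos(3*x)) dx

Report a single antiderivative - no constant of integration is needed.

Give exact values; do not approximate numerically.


The answer is -5*x*sin(3*x)/3 - 5*cos(3*x)/9.
Step 1. Integrate ∫(-5*x*cos(3*x)) dx by parts with u = x, dv = (-5*cos(3*x)) dx, so v = -5*sin(3*x)/3: now -5*x*sin(3*x)/3 + ∫(5*sin(3*x)/3) dx.
Step 2. Evaluate the standard form: now -5*x*sin(3*x)/3 - 5*cos(3*x)/9.
Answer: -5*x*sin(3*x)/3 - 5*cos(3*x)/9.


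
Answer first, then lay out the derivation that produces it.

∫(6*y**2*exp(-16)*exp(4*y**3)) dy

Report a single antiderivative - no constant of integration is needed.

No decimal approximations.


The answer is exp(4*y**3 - 16)/2.
Step 1. Substitute u = y**3 - 4, turning ∫(6*y**2*exp(-16)*exp(4*y**3)) dy into ∫(2*exp(4*u)) du: now ∫(2*exp(4*u)) du.
Step 2. Evaluate the standard form: now exp(4*u)/2.
Step 3. Substitute back u = y**3 - 4: now exp(4*y**3 - 16)/2.
Answer: exp(4*y**3 - 16)/2.


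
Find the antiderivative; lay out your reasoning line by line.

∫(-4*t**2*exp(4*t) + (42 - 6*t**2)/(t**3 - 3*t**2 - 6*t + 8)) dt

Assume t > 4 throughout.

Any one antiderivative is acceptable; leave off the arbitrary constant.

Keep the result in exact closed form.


Step 1. Rewrite: now ∫(-4*t**2*exp(4*t)) dt + ∫((42 - 6*t**2)/(t**3 - 3*t**2 - 6*t + 8)) dt.
Step 2. Decompose ∫((42 - 6*t**2)/(t**3 - 3*t**2 - 6*t + 8)) dt by partial fractions, (42 - 6*t**2)/(t**3 - 3*t**2 - 6*t + 8) = 1/(t + 2) - 4/(t - 1) - 3/(t - 4): now ∫(-4*t**2*exp(4*t)) dt + ∫(-3/(t - 4)) dt + ∫(-4/(t - 1)) dt + ∫(1/(t + 2)) dt.
Step 3. Evaluate the standard form [assuming t > 1]: now -4*log(t - 1) + ∫(-4*t**2*exp(4*t)) dt + ∫(-3/(t - 4)) dt + ∫(1/(t + 2)) dt.
Step 4. Evaluate the standard form [assuming t > 4]: now -3*log(t - 4) - 4*log(t - 1) + ∫(-4*t**2*exp(4*t)) dt + ∫(1/(t + 2)) dt.
Step 5. Evaluate the standard form [assuming t > -2]: now -3*log(t - 4) - 4*log(t - 1) + log(t + 2) + ∫(-4*t**2*exp(4*t)) dt.
Step 6. Integrate ∫(-4*t**2*exp(4*t)) dt by parts with u = t**2, dv = (-4*exp(4*t)) dt, so v = -exp(4*t): now -t**2*exp(4*t) - 3*log(t - 4) - 4*log(t - 1) + log(t + 2) + ∫(2*t*exp(4*t)) dt.
Step 7. Integrate ∫(2*t*exp(4*t)) dt by parts with u = t, dv = (2*exp(4*t)) dt, so v = exp(4*t)/2: now -t**2*exp(4*t) + t*exp(4*t)/2 - 3*log(t - 4) - 4*log(t - 1) + log(t + 2) + ∫(-exp(4*t)/2) dt.
Step 8. Evaluate the standard form: now -t**2*exp(4*t) + t*exp(4*t)/2 - exp(4*t)/8 - 3*log(t - 4) - 4*log(t - 1) + log(t + 2).
Answer: -t**2*exp(4*t) + t*exp(4*t)/2 - exp(4*t)/8 - 3*log(t - 4) - 4*log(t - 1) + log(t + 2).


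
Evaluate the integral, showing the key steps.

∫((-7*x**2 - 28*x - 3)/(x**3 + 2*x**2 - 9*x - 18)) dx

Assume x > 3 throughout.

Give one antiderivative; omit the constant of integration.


Step 1. Decompose ∫((-7*x**2 - 28*x - 3)/(x**3 + 2*x**2 - 9*x - 18)) dx by partial fractions, (-7*x**2 - 28*x - 3)/(x**3 + 2*x**2 - 9*x - 18) = 3/(x + 3) - 5/(x + 2) - 5/(x - 3): now ∫(-5/(x - 3)) dx + ∫(-5/(x + 2)) dx + ∫(3/(x + 3)) dx.
Step 2. Evaluate the standard form [assuming x > 3]: now -5*log(x - 3) + ∫(-5/(x + 2)) dx + ∫(3/(x + 3)) dx.
Step 3. Evaluate the standard form [assuming x > -3]: now -5*log(x - 3) + 3*log(x + 3) + ∫(-5/(x + 2)) dx.
Step 4. Evaluate the standard form [assuming x > -2]: now -5*log(x - 3) - 5*log(x + 2) + 3*log(x + 3).
Answer: -5*log(x - 3) - 5*log(x + 2) + 3*log(x + 3).


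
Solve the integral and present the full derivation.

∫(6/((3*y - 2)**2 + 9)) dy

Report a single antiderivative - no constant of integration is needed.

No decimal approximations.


Step 1. Substitute u = 3*y - 2, turning ∫(6/((3*y - 2)**2 + 9)) dy into ∫(2/(u**2 + 9)) du: now ∫(2/(u**2 + 9)) du.
Step 2. Evaluate the standard form: now 2*atan(u/3)/3.
Step 3. Substitute back u = 3*y - 2: now 2*atan(y - 2/3)/3.
Answer: 2*atan(y - 2/3)/3.


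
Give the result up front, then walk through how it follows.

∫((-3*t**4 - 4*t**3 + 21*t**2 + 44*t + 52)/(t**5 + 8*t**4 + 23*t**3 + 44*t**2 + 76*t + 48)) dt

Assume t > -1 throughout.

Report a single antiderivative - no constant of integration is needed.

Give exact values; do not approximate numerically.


The answer is log(t + 1) + log(t + 3) - 5*log(t + 4) + 2*atan(t/2).
Step 1. Decompose ∫((-3*t**4 - 4*t**3 + 21*t**2 + 44*t + 52)/(t**5 + 8*t**4 + 23*t**3 + 44*t**2 + 76*t + 48)) dt by partial fractions, (-3*t**4 - 4*t**3 + 21*t**2 + 44*t + 52)/(t**5 + 8*t**4 + 23*t**3 + 44*t**2 + 76*t + 48) = 4/(t**2 + 4) - 5/(t + 4) + 1/(t + 3) + 1/(t + 1): now ∫(1/(t + 1)) dt + ∫(1/(t + 3)) dt + ∫(-5/(t + 4)) dt + ∫(4/(t**2 + 4)) dt.
Step 2. Evaluate the standard form [assuming t > -4]: now -5*log(t + 4) + ∫(1/(t + 1)) dt + ∫(1/(t + 3)) dt + ∫(4/(t**2 + 4)) dt.
Step 3. Evaluate the standard form [assuming t > -3]: now log(t + 3) - 5*log(t + 4) + ∫(1/(t + 1)) dt + ∫(4/(t**2 + 4)) dt.
Step 4. Evaluate the standard form [assuming t > -1]: now log(t + 1) + log(t + 3) - 5*log(t + 4) + ∫(4/(t**2 + 4)) dt.
Step 5. Evaluate the standard form: now log(t + 1) + log(t + 3) - 5*log(t + 4) + 2*atan(t/2).
Answer: log(t + 1) + log(t + 3) - 5*log(t + 4) + 2*atan(t/2).


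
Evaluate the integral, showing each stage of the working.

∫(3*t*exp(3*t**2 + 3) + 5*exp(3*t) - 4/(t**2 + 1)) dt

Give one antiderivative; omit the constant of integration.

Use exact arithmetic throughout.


Step 1. Rewrite: now ∫(3*t*exp(3*t**2 + 3)) dt + ∫(-4/(t**2 + 1)) dt + ∫(5*exp(3*t)) dt.
Step 2. Evaluate the standard form: now 5*exp(3*t)/3 + ∫(3*t*exp(3*t**2 + 3)) dt + ∫(-4/(t**2 + 1)) dt.
Step 3. Substitute u = t**2 + 1, turning ∫(3*t*exp(3*t**2 + 3)) dt into ∫(3*exp(3*u)/2) du: now 5*exp(3*t)/3 + ∫(-4/(t**2 + 1)) dt + ∫(3*exp(3*u)/2) du.
Step 4. Evaluate the standard form: now 5*exp(3*t)/3 + exp(3*u)/2 + ∫(-4/(t**2 + 1)) dt.
Step 5. Substitute back u = t**2 + 1: now 5*exp(3*t)/3 + exp(3*t**2 + 3)/2 + ∫(-4/(t**2 + 1)) dt.
Step 6. Evaluate the standard form: now 5*exp(3*t)/3 + exp(3*t**2 + 3)/2 - 4*atan(t).
Answer: 5*exp(3*t)/3 + exp(3*t**2 + 3)/2 - 4*atan(t).


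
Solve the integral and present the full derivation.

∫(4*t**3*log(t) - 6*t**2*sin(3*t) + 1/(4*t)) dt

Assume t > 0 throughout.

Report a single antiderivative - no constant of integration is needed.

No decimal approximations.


Step 1. Rewrite: now ∫(1/(4*t)) dt + ∫(-6*t**2*sin(3*t)) dt + ∫(4*t**3*log(t)) dt.
Step 2. Integrate ∫(4*t**3*log(t)) dt by parts with u = log(t), dv = (4*t**3) dt, so v = t**4 [assuming t > 0]: now t**4*log(t) + ∫(1/(4*t)) dt + ∫(-t**3) dt + ∫(-6*t**2*sin(3*t)) dt.
Step 3. Evaluate the standard form: now t**4*log(t) - t**4/4 + ∫(1/(4*t)) dt + ∫(-6*t**2*sin(3*t)) dt.
Step 4. Integrate ∫(-6*t**2*sin(3*t)) dt by parts with u = t**2, dv = (-6*sin(3*t)) dt, so v = 2*cos(3*t): now t**4*log(t) - t**4/4 + 2*t**2*cos(3*t) + ∫(1/(4*t)) dt + ∫(-4*t*cos(3*t)) dt.
Step 5. Integrate ∫(-4*t*cos(3*t)) dt by parts with u = t, dv = (-4*cos(3*t)) dt, so v = -4*sin(3*t)/3: now t**4*log(t) - t**4/4 + 2*t**2*cos(3*t) - 4*t*sin(3*t)/3 + ∫(1/(4*t)) dt + ∫(4*sin(3*t)/3) dt.
Step 6. Evaluate the standard form: now t**4*log(t) - t**4/4 + 2*t**2*cos(3*t) - 4*t*sin(3*t)/3 - 4*cos(3*t)/9 + ∫(1/(4*t)) dt.
Step 7. Evaluate the standard form [assuming t > 0]: now t**4*log(t) - t**4/4 + 2*t**2*cos(3*t) - 4*t*sin(3*t)/3 + log(t)/4 - 4*cos(3*t)/9.
Answer: t**4*log(t) - t**4/4 + 2*t**2*cos(3*t) - 4*t*sin(3*t)/3 + log(t)/4 - 4*cos(3*t)/9.


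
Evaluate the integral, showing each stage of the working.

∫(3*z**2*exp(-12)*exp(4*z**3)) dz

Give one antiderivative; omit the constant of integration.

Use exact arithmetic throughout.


Step 1. Substitute u = z**3 - 3, turning ∫(3*z**2*exp(-12)*exp(4*z**3)) dz into ∫(exp(4*u)) du: now ∫(exp(4*u)) du.
Step 2. Evaluate the standard form: now exp(4*u)/4.
Step 3. Substitute back u = z**3 - 3: now exp(4*z**3 - 12)/4.
Answer: exp(4*z**3 - 12)/4.


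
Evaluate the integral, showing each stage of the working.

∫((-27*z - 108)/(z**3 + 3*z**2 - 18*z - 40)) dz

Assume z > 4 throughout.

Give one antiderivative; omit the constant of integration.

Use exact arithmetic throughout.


Step 1. Decompose ∫((-27*z - 108)/(z**3 + 3*z**2 - 18*z - 40)) dz by partial fractions, (-27*z - 108)/(z**3 + 3*z**2 - 18*z - 40) = 1/(z + 5) + 3/(z + 2) - 4/(z - 4): now ∫(-4/(z - 4)) dz + ∫(3/(z + 2)) dz + ∫(1/(z + 5)) dz.
Step 2. Evaluate the standard form [assuming z > -5]: now log(z + 5) + ∫(-4/(z - 4)) dz + ∫(3/(z + 2)) dz.
Step 3. Evaluate the standard form [assuming z > -2]: now 3*log(z + 2) + log(z + 5) + ∫(-4/(z - 4)) dz.
Step 4. Evaluate the standard form [assuming z > 4]: now -4*log(z - 4) + 3*log(z + 2) + log(z + 5).
Answer: -4*log(z - 4) + 3*log(z + 2) + log(z + 5).


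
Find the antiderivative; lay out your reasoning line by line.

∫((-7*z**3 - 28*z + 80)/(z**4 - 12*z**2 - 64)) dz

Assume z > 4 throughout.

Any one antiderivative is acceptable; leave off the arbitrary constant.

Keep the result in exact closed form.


Step 1. Decompose ∫((-7*z**3 - 28*z + 80)/(z**4 - 12*z**2 - 64)) dz by partial fractions, (-7*z**3 - 28*z + 80)/(z**4 - 12*z**2 - 64) = -4/(z**2 + 4) - 4/(z + 4) - 3/(z - 4): now ∫(-3/(z - 4)) dz + ∫(-4/(z + 4)) dz + ∫(-4/(z**2 + 4)) dz.
Step 2. Evaluate the standard form [assuming z > -4]: now -4*log(z + 4) + ∫(-3/(z - 4)) dz + ∫(-4/(z**2 + 4)) dz.
Step 3. Evaluate the standard form [assuming z > 4]: now -3*log(z - 4) - 4*log(z + 4) + ∫(-4/(z**2 + 4)) dz.
Step 4. Evaluate the standard form: now -3*log(z - 4) - 4*log(z + 4) - 2*atan(z/2).
Answer: -3*log(z - 4) - 4*log(z + 4) - 2*atan(z/2).


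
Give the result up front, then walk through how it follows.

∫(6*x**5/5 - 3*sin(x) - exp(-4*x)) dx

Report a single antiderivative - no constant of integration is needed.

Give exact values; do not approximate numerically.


The answer is x**6/5 + 3*cos(x) + exp(-4*x)/4.
Step 1. Rewrite: now ∫(6*x**5/5) dx + ∫(-exp(-4*x)) dx + ∫(-3*sin(x)) dx.
Step 2. Evaluate the standard form: now ∫(6*x**5/5) dx + ∫(-3*sin(x)) dx + exp(-4*x)/4.
Step 3. Evaluate the standard form: now 3*cos(x) + ∫(6*x**5/5) dx + exp(-4*x)/4.
Step 4. Evaluate the standard form: now x**6/5 + 3*cos(x) + exp(-4*x)/4.
Answer: x**6/5 + 3*cos(x) + exp(-4*x)/4.


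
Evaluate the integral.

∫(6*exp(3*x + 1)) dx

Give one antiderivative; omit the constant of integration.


Answer: 2*exp(3*x + 1).


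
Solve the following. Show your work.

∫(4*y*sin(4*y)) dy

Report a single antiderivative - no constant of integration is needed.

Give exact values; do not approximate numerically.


Step 1. Integrate ∫(4*y*sin(4*y)) dy by parts with u = y, dv = (4*sin(4*y)) dy, so v = -cos(4*y): now -y*cos(4*y) + ∫(cos(4*y)) dy.
Step 2. Evaluate the standard form: now -y*cos(4*y) + sin(4*y)/4.
Answer: -y*cos(4*y) + sin(4*y)/4.


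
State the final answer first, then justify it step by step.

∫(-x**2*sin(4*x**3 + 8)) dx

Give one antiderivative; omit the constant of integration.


The answer is cos(4*x**3 + 8)/12.
Step 1. Substitute u = x**3 + 2, turning ∫(-x**2*sin(4*x**3 + 8)) dx into ∫(-sin(4*u)/3) du: now ∫(-sin(4*u)/3) du.
Step 2. Evaluate the standard form: now cos(4*u)/12.
Step 3. Substitute back u = x**3 + 2: now cos(4*x**3 + 8)/12.
Answer: cos(4*x**3 + 8)/12.


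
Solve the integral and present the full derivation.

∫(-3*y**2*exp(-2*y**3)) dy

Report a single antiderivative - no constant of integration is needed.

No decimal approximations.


Step 1. Substitute u = y**3, turning ∫(-3*y**2*exp(-2*y**3)) dy into ∫(-exp(-2*u)) du: now ∫(-exp(-2*u)) du.
Step 2. Evaluate the standard form: now exp(-2*u)/2.
Step 3. Substitute back u = y**3: now exp(-2*y**3)/2.
Answer: exp(-2*y**3)/2.


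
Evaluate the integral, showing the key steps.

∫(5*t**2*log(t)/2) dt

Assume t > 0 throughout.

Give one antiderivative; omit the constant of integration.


Step 1. Integrate ∫(5*t**2*log(t)/2) dt by parts with u = log(t), dv = (5*t**2/2) dt, so v = 5*t**3/6 [assuming t > 0]: now 5*t**3*log(t)/6 + ∫(-5*t**2/6) dt.
Step 2. Evaluate the standard form: now 5*t**3*log(t)/6 - 5*t**3/18.
Answer: 5*t**3*log(t)/6 - 5*t**3/18.


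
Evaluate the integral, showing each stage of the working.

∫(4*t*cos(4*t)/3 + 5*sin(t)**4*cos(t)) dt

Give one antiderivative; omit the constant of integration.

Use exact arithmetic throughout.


Step 1. Rewrite: now ∫(4*t*cos(4*t)/3) dt + ∫(5*sin(t)**4*cos(t)) dt.
Step 2. Integrate ∫(4*t*cos(4*t)/3) dt by parts with u = t, dv = (4*cos(4*t)/3) dt, so v = sin(4*t)/3: now t*sin(4*t)/3 + ∫(5*sin(t)**4*cos(t)) dt + ∫(-sin(4*t)/3) dt.
Step 3. Evaluate the standard form: now t*sin(4*t)/3 + cos(4*t)/12 + ∫(5*sin(t)**4*cos(t)) dt.
Step 4. Substitute u = sin(t), turning ∫(5*sin(t)**4*cos(t)) dt into ∫(5*u**4) du: now t*sin(4*t)/3 + cos(4*t)/12 + ∫(5*u**4) du.
Step 5. Evaluate the standard form: now t*sin(4*t)/3 + u**5 + cos(4*t)/12.
Step 6. Substitute back u = sin(t): now t*sin(4*t)/3 + sin(t)**5 + cos(4*t)/12.
Answer: t*sin(4*t)/3 + sin(t)**5 + cos(4*t)/12.


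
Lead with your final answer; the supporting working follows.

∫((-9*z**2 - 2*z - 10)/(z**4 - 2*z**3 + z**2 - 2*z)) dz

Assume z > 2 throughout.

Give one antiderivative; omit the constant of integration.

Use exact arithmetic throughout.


The answer is 5*log(z) - 5*log(z - 2) + atan(z).
Step 1. Decompose ∫((-9*z**2 - 2*z - 10)/(z**4 - 2*z**3 + z**2 - 2*z)) dz by partial fractions, (-9*z**2 - 2*z - 10)/(z**4 - 2*z**3 + z**2 - 2*z) = 1/(z**2 + 1) - 5/(z - 2) + 5/z: now ∫(5/z) dz + ∫(-5/(z - 2)) dz + ∫(1/(z**2 + 1)) dz.
Step 2. Evaluate the standard form [assuming z > 2]: now -5*log(z - 2) + ∫(5/z) dz + ∫(1/(z**2 + 1)) dz.
Step 3. Evaluate the standard form [assuming z > 0]: now 5*log(z) - 5*log(z - 2) + ∫(1/(z**2 + 1)) dz.
Step 4. Evaluate the standard form: now 5*log(z) - 5*log(z - 2) + atan(z).
Answer: 5*log(z) - 5*log(z - 2) + atan(z).


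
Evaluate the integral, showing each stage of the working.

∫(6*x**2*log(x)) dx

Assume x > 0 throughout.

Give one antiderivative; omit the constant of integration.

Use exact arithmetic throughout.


Step 1. Integrate ∫(6*x**2*log(x)) dx by parts with u = log(x), dv = (6*x**2) dx, so v = 2*x**3 [assuming x > 0]: now 2*x**3*log(x) + ∫(-2*x**2) dx.
Step 2. Evaluate the standard form: now 2*x**3*log(x) - 2*x**3/3.
Answer: 2*x**3*log(x) - 2*x**3/3.


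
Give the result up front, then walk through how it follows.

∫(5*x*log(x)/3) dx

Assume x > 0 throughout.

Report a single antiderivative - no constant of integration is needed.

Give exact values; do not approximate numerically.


The answer is 5*x**2*log(x)/6 - 5*x**2/12.
Step 1. Integrate ∫(5*x*log(x)/3) dx by parts with u = log(x), dv = (5*x/3) dx, so v = 5*x**2/6 [assuming x > 0]: now 5*x**2*log(x)/6 + ∫(-5*x/6) dx.
Step 2. Evaluate the standard form: now 5*x**2*log(x)/6 - 5*x**2/12.
Answer: 5*x**2*log(x)/6 - 5*x**2/12.


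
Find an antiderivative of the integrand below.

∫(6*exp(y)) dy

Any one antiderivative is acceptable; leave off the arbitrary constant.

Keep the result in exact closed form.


Answer: 6*exp(y).


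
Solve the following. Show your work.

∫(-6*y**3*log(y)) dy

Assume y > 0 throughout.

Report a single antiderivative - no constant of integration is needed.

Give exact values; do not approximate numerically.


Step 1. Integrate ∫(-6*y**3*log(y)) dy by parts with u = log(y), dv = (-6*y**3) dy, so v = -3*y**4/2 [assuming y > 0]: now -3*y**4*log(y)/2 + ∫(3*y**3/2) dy.
Step 2. Evaluate the standard form: now -3*y**4*log(y)/2 + 3*y**4/8.
Answer: -3*y**4*log(y)/2 + 3*y**4/8.


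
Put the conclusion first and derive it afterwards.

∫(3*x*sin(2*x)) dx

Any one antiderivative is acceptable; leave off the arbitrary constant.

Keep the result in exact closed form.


The answer is -3*x*cos(2*x)/2 + 3*sin(2*x)/4.
Step 1. Integrate ∫(3*x*sin(2*x)) dx by parts with u = x, dv = (3*sin(2*x)) dx, so v = -3*cos(2*x)/2: now -3*x*cos(2*x)/2 + ∫(3*cos(2*x)/2) dx.
Step 2. Evaluate the standard form: now -3*x*cos(2*x)/2 + 3*sin(2*x)/4.
Answer: -3*x*cos(2*x)/2 + 3*sin(2*x)/4.


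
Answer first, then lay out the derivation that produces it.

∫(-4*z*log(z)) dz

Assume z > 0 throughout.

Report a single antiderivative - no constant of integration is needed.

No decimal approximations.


The answer is -2*z**2*log(z) + z**2.
Step 1. Integrate ∫(-4*z*log(z)) dz by parts with u = log(z), dv = (-4*z) dz, so v = -2*z**2 [assuming z > 0]: now -2*z**2*log(z) + ∫(2*z) dz.
Step 2. Evaluate the standard form: now -2*z**2*log(z) + z**2.
Answer: -2*z**2*log(z) + z**2.


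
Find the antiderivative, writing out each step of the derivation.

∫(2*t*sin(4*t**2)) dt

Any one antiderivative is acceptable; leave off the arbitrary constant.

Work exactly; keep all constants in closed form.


Step 1. Substitute u = t**2, turning ∫(2*t*sin(4*t**2)) dt into ∫(sin(4*u)) du: now ∫(sin(4*u)) du.
Step 2. Evaluate the standard form: now -cos(4*u)/4.
Step 3. Substitute back u = t**2: now -cos(4*t**2)/4.
Answer: -cos(4*t**2)/4.


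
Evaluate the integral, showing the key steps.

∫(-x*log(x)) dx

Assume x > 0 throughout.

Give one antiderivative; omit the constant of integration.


Step 1. Integrate ∫(-x*log(x)) dx by parts with u = log(x), dv = (-x) dx, so v = -x**2/2 [assuming x > 0]: now -x**2*log(x)/2 + ∫(x/2) dx.
Step 2. Evaluate the standard form: now -x**2*log(x)/2 + x**2/4.
Answer: -x**2*log(x)/2 + x**2/4.


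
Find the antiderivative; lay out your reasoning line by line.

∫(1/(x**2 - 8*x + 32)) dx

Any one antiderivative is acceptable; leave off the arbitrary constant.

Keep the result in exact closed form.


Step 1. Substitute u = 4 - x, turning ∫(1/(x**2 - 8*x + 32)) dx into ∫(-1/(u**2 + 16)) du: now ∫(-1/(u**2 + 16)) du.
Step 2. Evaluate the standard form: now -atan(u/4)/4.
Step 3. Substitute back u = 4 - x: now atan(x/4 - 1)/4.
Answer: atan(x/4 - 1)/4.


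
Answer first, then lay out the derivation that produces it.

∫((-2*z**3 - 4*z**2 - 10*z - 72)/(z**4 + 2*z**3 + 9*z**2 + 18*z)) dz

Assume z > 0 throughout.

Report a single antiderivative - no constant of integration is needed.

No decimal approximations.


The answer is -4*log(z) + 2*log(z + 2) + 4*atan(z/3)/3.
Step 1. Decompose ∫((-2*z**3 - 4*z**2 - 10*z - 72)/(z**4 + 2*z**3 + 9*z**2 + 18*z)) dz by partial fractions, (-2*z**3 - 4*z**2 - 10*z - 72)/(z**4 + 2*z**3 + 9*z**2 + 18*z) = 4/(z**2 + 9) + 2/(z + 2) - 4/z: now ∫(-4/z) dz + ∫(2/(z + 2)) dz + ∫(4/(z**2 + 9)) dz.
Step 2. Evaluate the standard form [assuming z > 0]: now -4*log(z) + ∫(2/(z + 2)) dz + ∫(4/(z**2 + 9)) dz.
Step 3. Evaluate the standard form [assuming z > -2]: now -4*log(z) + 2*log(z + 2) + ∫(4/(z**2 + 9)) dz.
Step 4. Evaluate the standard form: now -4*log(z) + 2*log(z + 2) + 4*atan(z/3)/3.
Answer: -4*log(z) + 2*log(z + 2) + 4*atan(z/3)/3.


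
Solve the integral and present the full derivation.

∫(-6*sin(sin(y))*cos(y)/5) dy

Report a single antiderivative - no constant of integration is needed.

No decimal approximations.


Step 1. Substitute u = sin(y), turning ∫(-6*sin(sin(y))*cos(y)/5) dy into ∫(-6*sin(u)/5) du: now ∫(-6*sin(u)/5) du.
Step 2. Evaluate the standard form: now 6*cos(u)/5.
Step 3. Substitute back u = sin(y): now 6*cos(sin(y))/5.
Answer: 6*cos(sin(y))/5.


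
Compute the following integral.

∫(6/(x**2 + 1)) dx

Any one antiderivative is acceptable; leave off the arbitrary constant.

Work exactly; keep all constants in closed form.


Answer: 6*atan(x).


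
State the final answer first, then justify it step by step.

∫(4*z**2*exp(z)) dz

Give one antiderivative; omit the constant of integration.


The answer is 4*z**2*exp(z) - 8*z*exp(z) + 8*exp(z).
Step 1. Integrate ∫(4*z**2*exp(z)) dz by parts with u = z**2, dv = (4*exp(z)) dz, so v = 4*exp(z): now 4*z**2*exp(z) + ∫(-8*z*exp(z)) dz.
Step 2. Integrate ∫(-8*z*exp(z)) dz by parts with u = z, dv = (-8*exp(z)) dz, so v = -8*exp(z): now 4*z**2*exp(z) - 8*z*exp(z) + ∫(8*exp(z)) dz.
Step 3. Evaluate the standard form: now 4*z**2*exp(z) - 8*z*exp(z) + 8*exp(z).
Answer: 4*z**2*exp(z) - 8*z*exp(z) + 8*exp(z).


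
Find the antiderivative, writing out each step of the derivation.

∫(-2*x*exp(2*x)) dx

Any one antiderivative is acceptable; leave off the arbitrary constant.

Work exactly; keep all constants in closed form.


Step 1. Integrate ∫(-2*x*exp(2*x)) dx by parts with u = x, dv = (-2*exp(2*x)) dx, so v = -exp(2*x): now -x*exp(2*x) + ∫(exp(2*x)) dx.
Step 2. Evaluate the standard form: now -x*exp(2*x) + exp(2*x)/2.
Answer: -x*exp(2*x) + exp(2*x)/2.


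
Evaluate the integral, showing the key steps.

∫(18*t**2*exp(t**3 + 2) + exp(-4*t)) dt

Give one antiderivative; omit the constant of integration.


Step 1. Rewrite: now ∫(18*t**2*exp(t**3 + 2)) dt + ∫(exp(-4*t)) dt.
Step 2. Substitute u = t**3 + 2, turning ∫(18*t**2*exp(t**3 + 2)) dt into ∫(6*exp(u)) du: now ∫(exp(-4*t)) dt + ∫(6*exp(u)) du.
Step 3. Evaluate the standard form: now 6*exp(u) + ∫(exp(-4*t)) dt.
Step 4. Substitute back u = t**3 + 2: now 6*exp(t**3 + 2) + ∫(exp(-4*t)) dt.
Step 5. Evaluate the standard form: now 6*exp(t**3 + 2) - exp(-4*t)/4.
Answer: 6*exp(t**3 + 2) - exp(-4*t)/4.


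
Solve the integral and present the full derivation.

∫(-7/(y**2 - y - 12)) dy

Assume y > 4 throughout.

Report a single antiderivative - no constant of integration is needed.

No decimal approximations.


Step 1. Decompose ∫(-7/(y**2 - y - 12)) dy by partial fractions, -7/(y**2 - y - 12) = 1/(y + 3) - 1/(y - 4): now ∫(-1/(y - 4)) dy + ∫(1/(y + 3)) dy.
Step 2. Evaluate the standard form [assuming y > 4]: now -log(y - 4) + ∫(1/(y + 3)) dy.
Step 3. Evaluate the standard form [assuming y > -3]: now -log(y - 4) + log(y + 3).
Answer: -log(y - 4) + log(y + 3).


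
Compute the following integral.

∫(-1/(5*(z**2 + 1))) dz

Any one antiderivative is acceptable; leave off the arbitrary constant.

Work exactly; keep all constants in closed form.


Answer: -atan(z)/5.
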